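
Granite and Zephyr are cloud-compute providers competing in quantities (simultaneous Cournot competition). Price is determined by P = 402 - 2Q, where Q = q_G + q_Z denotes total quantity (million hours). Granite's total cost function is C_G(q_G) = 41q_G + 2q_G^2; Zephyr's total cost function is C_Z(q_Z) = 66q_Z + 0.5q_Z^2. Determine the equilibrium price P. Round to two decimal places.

229.83

Granite's profit: π_G = (402 - 2Q)q_G - (41q_G + 2q_G²). Setting ∂π_G/∂q_G = 0: 361 - 8q_G - 2(q_Z) = 0.
Zephyr's first-order condition: 336 - 5q_Z - 2(q_G) = 0.
Rearranging gives the reaction functions q_G = (361 - 2q_Z)/8 and q_Z = (336 - 2q_G)/5.
Solving the pair: q_G = 1133/36, q_Z = 983/18.
Total output Q = 1033/12, so price P = 402 - 2·(1033/12) = 1379/6.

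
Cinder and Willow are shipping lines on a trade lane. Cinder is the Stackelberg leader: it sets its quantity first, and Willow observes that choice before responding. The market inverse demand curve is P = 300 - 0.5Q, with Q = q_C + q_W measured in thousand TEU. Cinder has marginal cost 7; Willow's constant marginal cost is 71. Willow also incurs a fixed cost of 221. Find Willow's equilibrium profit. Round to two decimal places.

1054.13

The follower Willow best-responds to any q_C: π_W = (300 - 0.5Q)q_W - 71q_W.
∂π_W/∂q_W = 229 - (1/2)q_C - q_W = 0 gives the reaction function q_W = (229 - (1/2)q_C).
Cinder substitutes q_W(q_C) into its own profit: π_C = q_C(300 - (1/2)q_C - (229 - (1/2)q_C)/2) - 7q_C = (371/2 - (1/4)q_C)q_C - 7q_C.
Maximising: ∂π_C/∂q_C = 357/2 - (1/2)q_C = 0, giving q_C = 357.
Then q_W = (229 - (1/2)·357) = 101/2.
Price P = 300 - (1/2)·(815/2) = 385/4.
Willow's profit: (385/4 - 71)·(101/2) - 221 = 1054.1250.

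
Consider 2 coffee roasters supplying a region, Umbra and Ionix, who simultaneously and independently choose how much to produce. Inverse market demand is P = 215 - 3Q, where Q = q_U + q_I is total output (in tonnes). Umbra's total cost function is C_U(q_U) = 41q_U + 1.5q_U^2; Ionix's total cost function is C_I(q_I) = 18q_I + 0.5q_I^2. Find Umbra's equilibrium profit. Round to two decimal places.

Umbra's profit: π_U = (215 - 3Q)q_U - (41q_U + (3/2)q_U²). Setting ∂π_U/∂q_U = 0: 174 - 9q_U - 3(q_I) = 0.
Ionix's profit: π_I = (215 - 3Q)q_I - (18q_I + (1/2)q_I²). Setting ∂π_I/∂q_I = 0: 197 - 7q_I - 3(q_U) = 0.
So q_U = (174 - 3q_I)/9 and q_I = (197 - 3q_U)/7.
Substituting one into the other gives q_U = 209/18 and q_I = 139/6.
Price P = 215 - 3·(313/9) = 332/3.
Umbra's profit: (332/3)·(209/18) - 41·(209/18) - (3/2)(209/18)² = 606.6806.

606.68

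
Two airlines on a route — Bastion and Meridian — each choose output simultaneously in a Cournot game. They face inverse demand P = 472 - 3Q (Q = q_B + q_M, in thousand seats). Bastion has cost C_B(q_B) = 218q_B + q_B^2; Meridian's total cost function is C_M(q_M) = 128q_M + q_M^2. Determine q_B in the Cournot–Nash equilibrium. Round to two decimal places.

Bastion's profit: π_B = (472 - 3Q)q_B - (218q_B + q_B²). Setting ∂π_B/∂q_B = 0: 254 - 8q_B - 3(q_M) = 0.
Meridian's profit: π_M = (472 - 3Q)q_M - (128q_M + q_M²). Setting ∂π_M/∂q_M = 0: 344 - 8q_M - 3(q_B) = 0.
So q_B = (254 - 3q_M)/8 and q_M = (344 - 3q_B)/8.
Substituting one into the other gives q_B = 200/11 and q_M = 398/11.

18.18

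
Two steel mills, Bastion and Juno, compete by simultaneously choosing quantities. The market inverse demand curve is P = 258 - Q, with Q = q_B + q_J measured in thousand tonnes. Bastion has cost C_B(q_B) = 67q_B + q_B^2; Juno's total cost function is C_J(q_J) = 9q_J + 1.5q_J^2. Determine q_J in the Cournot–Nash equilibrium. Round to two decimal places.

42.37

Bastion's profit: π_B = (258 - Q)q_B - (67q_B + q_B²). Setting ∂π_B/∂q_B = 0: 191 - 4q_B - (q_J) = 0.
Juno's profit: π_J = (258 - Q)q_J - (9q_J + (3/2)q_J²). Setting ∂π_J/∂q_J = 0: 249 - 5q_J - (q_B) = 0.
Rearranging gives the reaction functions q_B = (191 - q_J)/4 and q_J = (249 - q_B)/5.
Solving the pair: q_B = 706/19, q_J = 805/19.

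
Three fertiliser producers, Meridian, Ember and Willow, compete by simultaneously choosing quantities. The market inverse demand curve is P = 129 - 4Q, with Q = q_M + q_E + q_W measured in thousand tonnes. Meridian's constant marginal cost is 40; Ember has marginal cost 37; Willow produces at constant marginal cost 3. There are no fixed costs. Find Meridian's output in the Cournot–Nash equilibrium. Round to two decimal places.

3.06

Meridian's profit: π_M = (129 - 4Q)q_M - (40q_M). Setting ∂π_M/∂q_M = 0: 89 - 8q_M - 4(q_E + q_W) = 0.
Ember's profit: π_E = (129 - 4Q)q_E - (37q_E). Setting ∂π_E/∂q_E = 0: 92 - 8q_E - 4(q_M + q_W) = 0.
Willow's profit: π_W = (129 - 4Q)q_W - (3q_W). Setting ∂π_W/∂q_W = 0: 126 - 8q_W - 4(q_M + q_E) = 0.
Adding the 3 conditions: 307 − 8Q − 8Q = 0, i.e. Q = 307/16.
Back-substituting: q_M = (89 − 307/4)/4 = 49/16, q_E = (92 − 307/4)/4 = 61/16, q_W = (126 − 307/4)/4 = 197/16.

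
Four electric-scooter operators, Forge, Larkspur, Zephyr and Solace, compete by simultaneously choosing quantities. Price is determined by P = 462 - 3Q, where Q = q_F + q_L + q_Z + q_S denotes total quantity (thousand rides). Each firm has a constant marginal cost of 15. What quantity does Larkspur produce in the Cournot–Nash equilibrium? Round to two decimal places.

Each firm earns π_i = (462 - 3Q)q_i - 15q_i.
First-order condition (treating rivals' output as given): 447 - 6q_i - 3·Σ_{j≠i} q_j = 0.
With identical firms every q_j equals q_i, so Σ_{j≠i} q_j = 3q_i and 447 = 15q_i, giving q_i = 149/5.

29.80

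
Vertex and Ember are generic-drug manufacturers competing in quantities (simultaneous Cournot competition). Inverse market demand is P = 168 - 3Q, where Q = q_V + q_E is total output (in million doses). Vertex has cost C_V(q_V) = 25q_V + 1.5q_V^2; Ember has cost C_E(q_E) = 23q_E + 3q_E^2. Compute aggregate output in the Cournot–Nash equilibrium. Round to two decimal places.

21.79

Vertex's profit: π_V = (168 - 3Q)q_V - (25q_V + (3/2)q_V²). Setting ∂π_V/∂q_V = 0: 143 - 9q_V - 3(q_E) = 0.
Ember's profit: π_E = (168 - 3Q)q_E - (23q_E + 3q_E²). Setting ∂π_E/∂q_E = 0: 145 - 12q_E - 3(q_V) = 0.
Rearranging gives the reaction functions q_V = (143 - 3q_E)/9 and q_E = (145 - 3q_V)/12.
Solving the pair: q_V = 427/33, q_E = 292/33.
Total output Q = 427/33 + 292/33 = 719/33.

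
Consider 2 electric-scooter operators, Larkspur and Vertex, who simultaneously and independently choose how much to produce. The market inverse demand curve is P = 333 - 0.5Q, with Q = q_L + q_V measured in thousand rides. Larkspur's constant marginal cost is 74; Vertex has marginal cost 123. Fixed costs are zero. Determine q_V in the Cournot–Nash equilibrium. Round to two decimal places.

107.33

Larkspur's profit: π_L = (333 - 0.5Q)q_L - (74q_L). Setting ∂π_L/∂q_L = 0: 259 - q_L - (1/2)(q_V) = 0.
Vertex's profit: π_V = (333 - 0.5Q)q_V - (123q_V). Setting ∂π_V/∂q_V = 0: 210 - q_V - (1/2)(q_L) = 0.
Best responses: q_L = (259 - (1/2)q_V), q_V = (210 - (1/2)q_L).
Substituting one into the other gives q_L = 616/3 and q_V = 322/3.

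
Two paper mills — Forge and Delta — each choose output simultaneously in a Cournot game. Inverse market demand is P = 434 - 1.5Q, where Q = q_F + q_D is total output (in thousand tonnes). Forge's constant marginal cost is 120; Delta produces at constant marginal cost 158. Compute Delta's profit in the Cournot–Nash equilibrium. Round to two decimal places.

Forge's profit: π_F = (434 - 1.5Q)q_F - (120q_F). Setting ∂π_F/∂q_F = 0: 314 - 3q_F - (3/2)(q_D) = 0.
Delta's first-order condition: 276 - 3q_D - (3/2)(q_F) = 0.
Rearranging gives the reaction functions q_F = (314 - (3/2)q_D)/3 and q_D = (276 - (3/2)q_F)/3.
Solving the pair: q_F = 704/9, q_D = 476/9.
Price P = 434 - (3/2)·(1180/9) = 712/3.
Delta's profit: (712/3 - 158)·(476/9) = 4195.8519.

4195.85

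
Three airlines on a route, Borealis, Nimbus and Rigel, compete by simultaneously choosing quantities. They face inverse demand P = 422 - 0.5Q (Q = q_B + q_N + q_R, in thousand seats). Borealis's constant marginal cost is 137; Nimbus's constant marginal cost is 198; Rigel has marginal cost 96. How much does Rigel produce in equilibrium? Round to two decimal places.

Borealis's profit: π_B = (422 - 0.5Q)q_B - (137q_B). Setting ∂π_B/∂q_B = 0: 285 - q_B - (1/2)(q_N + q_R) = 0.
Nimbus's first-order condition: 224 - q_N - (1/2)(q_B + q_R) = 0.
Rigel's first-order condition: 326 - q_R - (1/2)(q_B + q_N) = 0.
Adding the 3 first-order conditions: 835 − 2Q = 0, so Q = 835/2.
Back-substituting: q_B = (285 − 835/4)/(1/2) = 305/2, q_N = (224 − 835/4)/(1/2) = 61/2, q_R = (326 − 835/4)/(1/2) = 469/2.

234.50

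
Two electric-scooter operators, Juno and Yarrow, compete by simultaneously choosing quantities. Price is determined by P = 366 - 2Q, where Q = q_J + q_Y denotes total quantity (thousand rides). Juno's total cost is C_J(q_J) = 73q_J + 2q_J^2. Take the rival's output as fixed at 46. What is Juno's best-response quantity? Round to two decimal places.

25.13

With the rival's output fixed at 46, Juno's profit is π_J = (366 - 2·46 - 2q_J)q_J - (73q_J + 2q_J²) = (274 - 2q_J)q_J - (73q_J + 2q_J²).
∂π_J/∂q_J = 201 - 8q_J = 0, so q_J = 201/8.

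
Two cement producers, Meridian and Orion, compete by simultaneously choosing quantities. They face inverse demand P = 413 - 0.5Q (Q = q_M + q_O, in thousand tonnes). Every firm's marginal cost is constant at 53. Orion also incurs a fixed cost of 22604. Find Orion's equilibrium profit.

Each firm earns π_i = (413 - 0.5Q)q_i - 53q_i.
Setting ∂π_i/∂q_i = 0 with rivals' quantities fixed: 360 - q_i - (1/2)q_j = 0.
With identical firms every q_j equals q_i, so q_j = q_i and 360 = (3/2)q_i, giving q_i = 240.
Price P = 413 - (1/2)·480 = 173.
Orion's profit: (173 - 53)·240 - 22604 = 6196.

6196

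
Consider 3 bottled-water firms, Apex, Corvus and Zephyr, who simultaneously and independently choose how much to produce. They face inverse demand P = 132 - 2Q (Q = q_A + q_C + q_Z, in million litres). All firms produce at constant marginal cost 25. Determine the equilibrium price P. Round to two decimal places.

Each firm earns π_i = (132 - 2Q)q_i - 25q_i.
First-order condition (treating rivals' output as given): 107 - 4q_i - 2·Σ_{j≠i} q_j = 0.
By symmetry each firm produces the same amount; substituting Σ_{j≠i} q_j = 2q_i yields q_i = 107/8.
Total output Q = 321/8, so price P = 132 - 2·(321/8) = 207/4.

51.75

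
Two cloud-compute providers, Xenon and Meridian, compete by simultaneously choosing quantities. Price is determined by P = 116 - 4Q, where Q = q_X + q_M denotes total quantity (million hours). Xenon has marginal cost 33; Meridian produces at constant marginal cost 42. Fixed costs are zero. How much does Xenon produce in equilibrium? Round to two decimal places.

7.67

Xenon's profit: π_X = (116 - 4Q)q_X - (33q_X). Setting ∂π_X/∂q_X = 0: 83 - 8q_X - 4(q_M) = 0.
Meridian's first-order condition: 74 - 8q_M - 4(q_X) = 0.
Best responses: q_X = (83 - 4q_M)/8, q_M = (74 - 4q_X)/8.
Solving the pair: q_X = 23/3, q_M = 65/12.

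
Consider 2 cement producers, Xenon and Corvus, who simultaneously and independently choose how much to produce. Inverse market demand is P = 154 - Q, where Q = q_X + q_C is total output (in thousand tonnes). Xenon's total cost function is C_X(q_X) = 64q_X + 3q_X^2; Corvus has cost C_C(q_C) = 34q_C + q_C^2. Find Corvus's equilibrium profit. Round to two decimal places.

1575.23

Xenon's profit: π_X = (154 - Q)q_X - (64q_X + 3q_X²). Setting ∂π_X/∂q_X = 0: 90 - 8q_X - (q_C) = 0.
Corvus's first-order condition: 120 - 4q_C - (q_X) = 0.
Best responses: q_X = (90 - q_C)/8, q_C = (120 - q_X)/4.
Solving the pair: q_X = 240/31, q_C = 870/31.
Price P = 154 - 1110/31 = 118.1935.
Corvus's profit: 118.1935·(870/31) - 34·(870/31) - (870/31)² = 1575.2341.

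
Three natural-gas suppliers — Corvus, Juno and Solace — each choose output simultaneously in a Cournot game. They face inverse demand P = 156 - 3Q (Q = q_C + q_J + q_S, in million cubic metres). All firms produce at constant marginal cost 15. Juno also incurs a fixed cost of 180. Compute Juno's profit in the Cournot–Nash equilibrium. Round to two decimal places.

A representative firm's profit is π_i = q_i(156 - 3Q) - 15q_i.
Setting ∂π_i/∂q_i = 0 with rivals' quantities fixed: 141 - 6q_i - 3·Σ_{j≠i} q_j = 0.
By symmetry each firm produces the same amount; substituting Σ_{j≠i} q_j = 2q_i yields q_i = 141/12 = 47/4.
Price P = 156 - 3·(141/4) = 201/4.
Juno's profit: (201/4 - 15)·(47/4) - 180 = 234.1875.

234.19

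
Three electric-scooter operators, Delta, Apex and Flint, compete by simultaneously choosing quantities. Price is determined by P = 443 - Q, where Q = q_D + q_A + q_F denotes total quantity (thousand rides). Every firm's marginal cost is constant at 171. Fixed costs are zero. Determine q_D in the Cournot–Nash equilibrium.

68

A representative firm's profit is π_i = q_i(443 - Q) - 171q_i.
First-order condition (treating rivals' output as given): 272 - 2q_i - Σ_{j≠i} q_j = 0.
By symmetry each firm produces the same amount; substituting Σ_{j≠i} q_j = 2q_i yields q_i = 272/4 = 68.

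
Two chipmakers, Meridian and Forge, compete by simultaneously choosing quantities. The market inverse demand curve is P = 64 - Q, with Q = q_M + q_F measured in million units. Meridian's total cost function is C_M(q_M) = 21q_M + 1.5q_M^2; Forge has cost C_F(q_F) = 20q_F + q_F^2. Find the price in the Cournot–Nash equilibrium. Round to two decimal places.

47.95

Meridian's profit: π_M = (64 - Q)q_M - (21q_M + (3/2)q_M²). Setting ∂π_M/∂q_M = 0: 43 - 5q_M - (q_F) = 0.
Forge's first-order condition: 44 - 4q_F - (q_M) = 0.
Best responses: q_M = (43 - q_F)/5, q_F = (44 - q_M)/4.
Substituting one into the other gives q_M = 128/19 and q_F = 177/19.
Total output Q = 305/19, so price P = 64 - 305/19 = 911/19.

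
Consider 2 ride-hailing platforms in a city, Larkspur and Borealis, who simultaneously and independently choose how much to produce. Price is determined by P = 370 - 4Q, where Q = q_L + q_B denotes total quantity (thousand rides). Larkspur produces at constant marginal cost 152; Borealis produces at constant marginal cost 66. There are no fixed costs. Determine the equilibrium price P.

196

Larkspur's profit: π_L = (370 - 4Q)q_L - (152q_L). Setting ∂π_L/∂q_L = 0: 218 - 8q_L - 4(q_B) = 0.
Borealis's profit: π_B = (370 - 4Q)q_B - (66q_B). Setting ∂π_B/∂q_B = 0: 304 - 8q_B - 4(q_L) = 0.
Best responses: q_L = (218 - 4q_B)/8, q_B = (304 - 4q_L)/8.
Solving the pair: q_L = 11, q_B = 65/2.
Total output Q = 87/2, so price P = 370 - 4·(87/2) = 196.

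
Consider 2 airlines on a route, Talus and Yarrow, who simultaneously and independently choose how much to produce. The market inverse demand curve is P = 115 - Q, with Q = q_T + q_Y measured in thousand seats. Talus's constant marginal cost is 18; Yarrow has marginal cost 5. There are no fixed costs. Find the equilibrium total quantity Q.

69

Talus's profit: π_T = (115 - Q)q_T - (18q_T). Setting ∂π_T/∂q_T = 0: 97 - 2q_T - (q_Y) = 0.
Yarrow's first-order condition: 110 - 2q_Y - (q_T) = 0.
So q_T = (97 - q_Y)/2 and q_Y = (110 - q_T)/2.
Substituting one into the other gives q_T = 28 and q_Y = 41.
Total output Q = 28 + 41 = 69.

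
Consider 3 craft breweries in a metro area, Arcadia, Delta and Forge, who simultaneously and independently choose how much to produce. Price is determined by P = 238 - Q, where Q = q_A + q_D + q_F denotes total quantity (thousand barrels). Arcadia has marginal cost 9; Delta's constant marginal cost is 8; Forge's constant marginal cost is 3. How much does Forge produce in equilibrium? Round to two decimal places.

Arcadia's profit: π_A = (238 - Q)q_A - (9q_A). Setting ∂π_A/∂q_A = 0: 229 - 2q_A - (q_D + q_F) = 0.
Delta's first-order condition: 230 - 2q_D - (q_A + q_F) = 0.
Forge's profit: π_F = (238 - Q)q_F - (3q_F). Setting ∂π_F/∂q_F = 0: 235 - 2q_F - (q_A + q_D) = 0.
Adding the 3 conditions: 694 − 2Q − 2Q = 0, i.e. Q = 347/2.
Back-substituting: q_A = (229 − 347/2) = 111/2, q_D = (230 − 347/2) = 113/2, q_F = (235 − 347/2) = 123/2.

61.50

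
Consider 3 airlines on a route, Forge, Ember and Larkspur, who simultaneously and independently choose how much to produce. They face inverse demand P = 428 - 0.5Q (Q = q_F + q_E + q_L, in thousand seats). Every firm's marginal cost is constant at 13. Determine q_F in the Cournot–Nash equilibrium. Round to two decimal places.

207.50

A representative firm's profit is π_i = q_i(428 - 0.5Q) - 13q_i.
First-order condition (treating rivals' output as given): 415 - q_i - (1/2)·Σ_{j≠i} q_j = 0.
With identical firms every q_j equals q_i, so Σ_{j≠i} q_j = 2q_i and 415 = 2q_i, giving q_i = 415/2.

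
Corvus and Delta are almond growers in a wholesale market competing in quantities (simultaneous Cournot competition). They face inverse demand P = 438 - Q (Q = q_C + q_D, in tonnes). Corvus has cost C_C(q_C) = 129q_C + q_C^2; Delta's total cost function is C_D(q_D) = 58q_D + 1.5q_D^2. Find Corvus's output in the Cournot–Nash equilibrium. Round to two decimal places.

61.32

Corvus's profit: π_C = (438 - Q)q_C - (129q_C + q_C²). Setting ∂π_C/∂q_C = 0: 309 - 4q_C - (q_D) = 0.
Delta's first-order condition: 380 - 5q_D - (q_C) = 0.
So q_C = (309 - q_D)/4 and q_D = (380 - q_C)/5.
Substituting one into the other gives q_C = 1165/19 and q_D = 1211/19.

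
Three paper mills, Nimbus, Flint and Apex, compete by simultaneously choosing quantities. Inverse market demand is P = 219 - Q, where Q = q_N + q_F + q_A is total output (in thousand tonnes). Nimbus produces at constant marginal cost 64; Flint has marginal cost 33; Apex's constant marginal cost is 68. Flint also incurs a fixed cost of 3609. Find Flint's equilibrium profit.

360

Nimbus's profit: π_N = (219 - Q)q_N - (64q_N). Setting ∂π_N/∂q_N = 0: 155 - 2q_N - (q_F + q_A) = 0.
Flint's first-order condition: 186 - 2q_F - (q_N + q_A) = 0.
Apex's first-order condition: 151 - 2q_A - (q_N + q_F) = 0.
Adding the 3 first-order conditions: 492 − 4Q = 0, so Q = 123.
Back-substituting: q_N = (155 − 123) = 32, q_F = (186 − 123) = 63, q_A = (151 − 123) = 28.
Price P = 219 - 123 = 96.
Flint's profit: (96 - 33)·63 - 3609 = 360.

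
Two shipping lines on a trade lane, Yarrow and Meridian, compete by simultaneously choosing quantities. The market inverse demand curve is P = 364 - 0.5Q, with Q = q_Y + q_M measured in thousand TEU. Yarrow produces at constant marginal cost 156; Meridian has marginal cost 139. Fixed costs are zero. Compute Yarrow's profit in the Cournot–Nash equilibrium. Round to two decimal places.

Yarrow's profit: π_Y = (364 - 0.5Q)q_Y - (156q_Y). Setting ∂π_Y/∂q_Y = 0: 208 - q_Y - (1/2)(q_M) = 0.
Meridian's first-order condition: 225 - q_M - (1/2)(q_Y) = 0.
Best responses: q_Y = (208 - (1/2)q_M), q_M = (225 - (1/2)q_Y).
Substituting one into the other gives q_Y = 382/3 and q_M = 484/3.
Price P = 364 - (1/2)·(866/3) = 659/3.
Yarrow's profit: (659/3 - 156)·(382/3) = 8106.8889.

8106.89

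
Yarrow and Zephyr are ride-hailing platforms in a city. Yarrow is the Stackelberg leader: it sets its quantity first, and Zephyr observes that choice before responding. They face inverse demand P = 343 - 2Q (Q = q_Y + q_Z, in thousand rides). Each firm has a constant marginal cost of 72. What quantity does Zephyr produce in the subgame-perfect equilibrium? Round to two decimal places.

33.88

Solve by backward induction. Given q_Y, the follower Zephyr maximises π_Z = (343 - 2q_Y - 2q_Z)q_Z - 72q_Z.
Follower FOC: 271 - 2q_Y - 4q_Z = 0, so q_Z(q_Y) = (271 - 2q_Y)/4.
Yarrow substitutes q_Z(q_Y) into its own profit: π_Y = q_Y(343 - 2q_Y - (271 - 2q_Y)/2) - 72q_Y = (415/2 - q_Y)q_Y - 72q_Y.
Leader FOC: 271/2 - 2q_Y = 0, so q_Y = 271/4.
Then q_Z = (271 - 2·(271/4))/4 = 271/8.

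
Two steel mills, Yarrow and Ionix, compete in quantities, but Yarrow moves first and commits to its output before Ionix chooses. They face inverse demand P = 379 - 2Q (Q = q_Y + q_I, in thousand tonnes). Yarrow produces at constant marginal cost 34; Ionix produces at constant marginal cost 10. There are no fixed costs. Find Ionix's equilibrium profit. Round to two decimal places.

Solve by backward induction. Given q_Y, the follower Ionix maximises π_I = (379 - 2q_Y - 2q_I)q_I - 10q_I.
Setting the follower's marginal profit to zero, 369 - 2q_Y - 4q_I = 0, i.e. q_I = (369 - 2q_Y)/4.
The leader anticipates this reaction. Substituting into P = 379 - 2Q gives P = 389/2 - q_Y, so π_Y = (389/2 - q_Y)q_Y - 34q_Y.
The leader's first-order condition 321/2 - 2q_Y = 0 yields q_Y = 321/4.
Then q_I = (369 - 2·(321/4))/4 = 417/8.
Price P = 379 - 2·(1059/8) = 457/4.
Ionix's profit: (457/4 - 10)·(417/8) = 5434.0313.

5434.03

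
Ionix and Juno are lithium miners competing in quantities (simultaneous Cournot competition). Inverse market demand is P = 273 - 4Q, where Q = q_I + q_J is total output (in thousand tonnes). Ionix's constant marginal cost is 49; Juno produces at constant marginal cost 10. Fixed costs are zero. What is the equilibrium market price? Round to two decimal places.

110.67

Ionix's profit: π_I = (273 - 4Q)q_I - (49q_I). Setting ∂π_I/∂q_I = 0: 224 - 8q_I - 4(q_J) = 0.
Juno's profit: π_J = (273 - 4Q)q_J - (10q_J). Setting ∂π_J/∂q_J = 0: 263 - 8q_J - 4(q_I) = 0.
Rearranging gives the reaction functions q_I = (224 - 4q_J)/8 and q_J = (263 - 4q_I)/8.
Substituting one into the other gives q_I = 185/12 and q_J = 151/6.
Total output Q = 487/12, so price P = 273 - 4·(487/12) = 332/3.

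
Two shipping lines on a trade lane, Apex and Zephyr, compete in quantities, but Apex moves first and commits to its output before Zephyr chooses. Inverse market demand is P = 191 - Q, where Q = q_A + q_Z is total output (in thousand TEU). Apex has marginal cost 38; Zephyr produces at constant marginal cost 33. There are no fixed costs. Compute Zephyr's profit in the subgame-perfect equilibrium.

1764

Solve by backward induction. Given q_A, the follower Zephyr maximises π_Z = (191 - q_A - q_Z)q_Z - 33q_Z.
∂π_Z/∂q_Z = 158 - q_A - 2q_Z = 0 gives the reaction function q_Z = (158 - q_A)/2.
The leader anticipates this reaction. Substituting into P = 191 - Q gives P = 112 - (1/2)q_A, so π_A = (112 - (1/2)q_A)q_A - 38q_A.
Leader FOC: 74 - q_A = 0, so q_A = 74.
Then q_Z = (158 - 74)/2 = 42.
Price P = 191 - 116 = 75.
Zephyr's profit: (75 - 33)·42 = 1764.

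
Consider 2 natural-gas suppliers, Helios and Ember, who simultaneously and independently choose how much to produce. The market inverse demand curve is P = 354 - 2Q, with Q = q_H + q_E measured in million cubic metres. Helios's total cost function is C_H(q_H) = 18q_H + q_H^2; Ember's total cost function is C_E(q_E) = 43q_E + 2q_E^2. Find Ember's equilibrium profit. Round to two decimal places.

Helios's profit: π_H = (354 - 2Q)q_H - (18q_H + q_H²). Setting ∂π_H/∂q_H = 0: 336 - 6q_H - 2(q_E) = 0.
Ember's profit: π_E = (354 - 2Q)q_E - (43q_E + 2q_E²). Setting ∂π_E/∂q_E = 0: 311 - 8q_E - 2(q_H) = 0.
So q_H = (336 - 2q_E)/6 and q_E = (311 - 2q_H)/8.
Substituting one into the other gives q_H = 1033/22 and q_E = 597/22.
Price P = 354 - 2·(815/11) = 205.8182.
Ember's profit: 205.8182·(597/22) - 43·(597/22) - 2(597/22)² = 2945.5289.

2945.53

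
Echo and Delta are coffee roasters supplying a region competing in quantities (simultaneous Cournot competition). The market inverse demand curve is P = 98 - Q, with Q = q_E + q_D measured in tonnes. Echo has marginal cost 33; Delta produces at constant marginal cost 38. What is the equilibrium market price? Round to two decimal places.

56.33

Echo's profit: π_E = (98 - Q)q_E - (33q_E). Setting ∂π_E/∂q_E = 0: 65 - 2q_E - (q_D) = 0.
Delta's first-order condition: 60 - 2q_D - (q_E) = 0.
So q_E = (65 - q_D)/2 and q_D = (60 - q_E)/2.
Solving the pair: q_E = 70/3, q_D = 55/3.
Total output Q = 125/3, so price P = 98 - 125/3 = 169/3.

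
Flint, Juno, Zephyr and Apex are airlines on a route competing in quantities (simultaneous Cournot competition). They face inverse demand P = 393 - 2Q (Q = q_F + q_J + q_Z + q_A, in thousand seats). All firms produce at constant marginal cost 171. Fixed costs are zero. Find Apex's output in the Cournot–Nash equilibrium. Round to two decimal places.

A representative firm's profit is π_i = q_i(393 - 2Q) - 171q_i.
First-order condition (treating rivals' output as given): 222 - 4q_i - 2·Σ_{j≠i} q_j = 0.
With identical firms every q_j equals q_i, so Σ_{j≠i} q_j = 3q_i and 222 = 10q_i, giving q_i = 111/5.

22.20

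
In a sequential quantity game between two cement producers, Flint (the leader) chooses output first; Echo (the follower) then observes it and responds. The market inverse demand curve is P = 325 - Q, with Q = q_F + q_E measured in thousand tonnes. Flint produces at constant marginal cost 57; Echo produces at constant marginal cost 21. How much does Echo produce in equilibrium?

94

Solve by backward induction. Given q_F, the follower Echo maximises π_E = (325 - q_F - q_E)q_E - 21q_E.
Follower FOC: 304 - q_F - 2q_E = 0, so q_E(q_F) = (304 - q_F)/2.
The leader anticipates this reaction. Substituting into P = 325 - Q gives P = 173 - (1/2)q_F, so π_F = (173 - (1/2)q_F)q_F - 57q_F.
The leader's first-order condition 116 - q_F = 0 yields q_F = 116.
Then q_E = (304 - 116)/2 = 94.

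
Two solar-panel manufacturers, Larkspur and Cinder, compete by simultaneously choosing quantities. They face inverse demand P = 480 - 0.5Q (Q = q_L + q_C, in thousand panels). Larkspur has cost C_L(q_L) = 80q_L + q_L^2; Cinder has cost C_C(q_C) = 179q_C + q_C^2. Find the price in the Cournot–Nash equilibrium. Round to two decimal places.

379.86

Larkspur's profit: π_L = (480 - 0.5Q)q_L - (80q_L + q_L²). Setting ∂π_L/∂q_L = 0: 400 - 3q_L - (1/2)(q_C) = 0.
Cinder's first-order condition: 301 - 3q_C - (1/2)(q_L) = 0.
Best responses: q_L = (400 - (1/2)q_C)/3, q_C = (301 - (1/2)q_L)/3.
Substituting one into the other gives q_L = 119.9429 and q_C = 80.3429.
Total output Q = 1402/7, so price P = 480 - (1/2)·(1402/7) = 379.8571.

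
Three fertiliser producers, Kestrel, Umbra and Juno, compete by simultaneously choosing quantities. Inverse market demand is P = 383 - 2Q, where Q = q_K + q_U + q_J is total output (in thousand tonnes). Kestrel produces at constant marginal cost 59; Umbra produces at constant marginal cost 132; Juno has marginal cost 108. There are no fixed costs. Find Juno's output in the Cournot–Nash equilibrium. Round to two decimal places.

31.25

Kestrel's profit: π_K = (383 - 2Q)q_K - (59q_K). Setting ∂π_K/∂q_K = 0: 324 - 4q_K - 2(q_U + q_J) = 0.
Umbra's first-order condition: 251 - 4q_U - 2(q_K + q_J) = 0.
Juno's first-order condition: 275 - 4q_J - 2(q_K + q_U) = 0.
Adding the 3 first-order conditions: 850 − 8Q = 0, so Q = 425/4.
Back-substituting: q_K = (324 − 425/2)/2 = 223/4, q_U = (251 − 425/2)/2 = 77/4, q_J = (275 − 425/2)/2 = 125/4.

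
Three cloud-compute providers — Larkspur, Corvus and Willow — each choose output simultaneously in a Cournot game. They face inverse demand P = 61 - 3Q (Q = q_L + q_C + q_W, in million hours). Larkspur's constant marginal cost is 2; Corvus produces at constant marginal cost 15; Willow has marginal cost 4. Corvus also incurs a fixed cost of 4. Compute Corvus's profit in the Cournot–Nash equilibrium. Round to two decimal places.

Larkspur's profit: π_L = (61 - 3Q)q_L - (2q_L). Setting ∂π_L/∂q_L = 0: 59 - 6q_L - 3(q_C + q_W) = 0.
Corvus's profit: π_C = (61 - 3Q)q_C - (15q_C). Setting ∂π_C/∂q_C = 0: 46 - 6q_C - 3(q_L + q_W) = 0.
Willow's profit: π_W = (61 - 3Q)q_W - (4q_W). Setting ∂π_W/∂q_W = 0: 57 - 6q_W - 3(q_L + q_C) = 0.
Adding the 3 first-order conditions: 162 − 12Q = 0, so Q = 27/2.
Back-substituting: q_L = (59 − 81/2)/3 = 37/6, q_C = (46 − 81/2)/3 = 11/6, q_W = (57 − 81/2)/3 = 11/2.
Price P = 61 - 3·(27/2) = 41/2.
Corvus's profit: (41/2 - 15)·(11/6) - 4 = 73/12.

6.08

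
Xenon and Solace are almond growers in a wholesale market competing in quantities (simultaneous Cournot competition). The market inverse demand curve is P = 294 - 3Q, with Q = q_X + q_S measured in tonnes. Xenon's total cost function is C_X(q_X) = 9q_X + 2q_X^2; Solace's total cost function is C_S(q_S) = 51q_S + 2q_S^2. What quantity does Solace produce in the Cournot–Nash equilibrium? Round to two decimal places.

17.31

Xenon's profit: π_X = (294 - 3Q)q_X - (9q_X + 2q_X²). Setting ∂π_X/∂q_X = 0: 285 - 10q_X - 3(q_S) = 0.
Solace's first-order condition: 243 - 10q_S - 3(q_X) = 0.
Rearranging gives the reaction functions q_X = (285 - 3q_S)/10 and q_S = (243 - 3q_X)/10.
Substituting one into the other gives q_X = 303/13 and q_S = 225/13.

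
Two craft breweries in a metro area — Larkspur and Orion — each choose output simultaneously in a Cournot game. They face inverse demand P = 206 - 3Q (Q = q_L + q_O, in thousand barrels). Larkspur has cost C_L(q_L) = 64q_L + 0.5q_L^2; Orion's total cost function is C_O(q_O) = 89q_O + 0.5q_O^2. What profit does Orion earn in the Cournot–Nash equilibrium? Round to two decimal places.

337.86

Larkspur's profit: π_L = (206 - 3Q)q_L - (64q_L + (1/2)q_L²). Setting ∂π_L/∂q_L = 0: 142 - 7q_L - 3(q_O) = 0.
Orion's profit: π_O = (206 - 3Q)q_O - (89q_O + (1/2)q_O²). Setting ∂π_O/∂q_O = 0: 117 - 7q_O - 3(q_L) = 0.
So q_L = (142 - 3q_O)/7 and q_O = (117 - 3q_L)/7.
Substituting one into the other gives q_L = 643/40 and q_O = 393/40.
Price P = 206 - 3·(259/10) = 1283/10.
Orion's profit: (1283/10)·(393/40) - 89·(393/40) - (1/2)(393/40)² = 337.8572.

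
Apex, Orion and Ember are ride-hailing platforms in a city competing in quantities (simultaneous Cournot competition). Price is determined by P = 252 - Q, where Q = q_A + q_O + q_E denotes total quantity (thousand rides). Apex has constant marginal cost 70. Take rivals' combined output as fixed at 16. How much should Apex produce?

83

With rivals' combined output fixed at 16, Apex's profit is π_A = (252 - 16 - q_A)q_A - (70q_A) = (236 - q_A)q_A - (70q_A).
∂π_A/∂q_A = 166 - 2q_A = 0, so q_A = 83.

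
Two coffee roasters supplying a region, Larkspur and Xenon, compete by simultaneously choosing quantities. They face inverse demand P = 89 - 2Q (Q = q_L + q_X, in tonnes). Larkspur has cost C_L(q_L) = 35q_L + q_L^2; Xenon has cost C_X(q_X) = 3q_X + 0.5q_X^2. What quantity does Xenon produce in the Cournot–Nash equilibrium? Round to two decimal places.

15.69

Larkspur's profit: π_L = (89 - 2Q)q_L - (35q_L + q_L²). Setting ∂π_L/∂q_L = 0: 54 - 6q_L - 2(q_X) = 0.
Xenon's profit: π_X = (89 - 2Q)q_X - (3q_X + (1/2)q_X²). Setting ∂π_X/∂q_X = 0: 86 - 5q_X - 2(q_L) = 0.
Rearranging gives the reaction functions q_L = (54 - 2q_X)/6 and q_X = (86 - 2q_L)/5.
Substituting one into the other gives q_L = 49/13 and q_X = 204/13.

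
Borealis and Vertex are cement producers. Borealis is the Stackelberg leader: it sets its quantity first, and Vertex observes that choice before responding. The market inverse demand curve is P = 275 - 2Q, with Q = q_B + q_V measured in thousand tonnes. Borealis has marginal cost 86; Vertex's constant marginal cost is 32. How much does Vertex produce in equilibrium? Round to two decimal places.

Solve by backward induction. Given q_B, the follower Vertex maximises π_V = (275 - 2q_B - 2q_V)q_V - 32q_V.
Setting the follower's marginal profit to zero, 243 - 2q_B - 4q_V = 0, i.e. q_V = (243 - 2q_B)/4.
The leader anticipates this reaction. Substituting into P = 275 - 2Q gives P = 307/2 - q_B, so π_B = (307/2 - q_B)q_B - 86q_B.
Maximising: ∂π_B/∂q_B = 135/2 - 2q_B = 0, giving q_B = 135/4.
Then q_V = (243 - 2·(135/4))/4 = 351/8.

43.88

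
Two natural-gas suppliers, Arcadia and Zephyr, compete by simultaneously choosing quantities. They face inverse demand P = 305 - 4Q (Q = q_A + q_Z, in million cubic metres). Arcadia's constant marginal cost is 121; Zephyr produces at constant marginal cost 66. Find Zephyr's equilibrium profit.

2401

Arcadia's profit: π_A = (305 - 4Q)q_A - (121q_A). Setting ∂π_A/∂q_A = 0: 184 - 8q_A - 4(q_Z) = 0.
Zephyr's profit: π_Z = (305 - 4Q)q_Z - (66q_Z). Setting ∂π_Z/∂q_Z = 0: 239 - 8q_Z - 4(q_A) = 0.
Rearranging gives the reaction functions q_A = (184 - 4q_Z)/8 and q_Z = (239 - 4q_A)/8.
Substituting one into the other gives q_A = 43/4 and q_Z = 49/2.
Price P = 305 - 4·(141/4) = 164.
Zephyr's profit: (164 - 66)·(49/2) = 2401.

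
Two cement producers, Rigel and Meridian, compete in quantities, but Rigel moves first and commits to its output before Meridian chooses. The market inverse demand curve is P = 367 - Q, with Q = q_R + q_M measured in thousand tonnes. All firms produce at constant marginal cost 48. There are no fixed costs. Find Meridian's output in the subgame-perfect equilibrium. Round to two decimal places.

The follower Meridian best-responds to any q_R: π_M = (367 - Q)q_M - 48q_M.
Follower FOC: 319 - q_R - 2q_M = 0, so q_M(q_R) = (319 - q_R)/2.
Rigel substitutes q_M(q_R) into its own profit: π_R = q_R(367 - q_R - (319 - q_R)/2) - 48q_R = (415/2 - (1/2)q_R)q_R - 48q_R.
Leader FOC: 319/2 - q_R = 0, so q_R = 319/2.
Then q_M = (319 - 319/2)/2 = 319/4.

79.75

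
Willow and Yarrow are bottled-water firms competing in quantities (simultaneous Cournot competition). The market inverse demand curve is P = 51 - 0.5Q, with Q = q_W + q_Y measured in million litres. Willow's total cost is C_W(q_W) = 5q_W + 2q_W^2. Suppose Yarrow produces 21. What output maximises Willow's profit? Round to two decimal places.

With the rival's output fixed at 21, Willow's profit is π_W = (51 - (1/2)·21 - (1/2)q_W)q_W - (5q_W + 2q_W²) = (81/2 - (1/2)q_W)q_W - (5q_W + 2q_W²).
∂π_W/∂q_W = 71/2 - 5q_W = 0, so q_W = 71/10.

7.10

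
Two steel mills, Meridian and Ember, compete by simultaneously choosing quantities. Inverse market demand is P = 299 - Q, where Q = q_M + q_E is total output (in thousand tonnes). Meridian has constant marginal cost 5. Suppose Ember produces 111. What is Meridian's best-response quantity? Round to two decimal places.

91.50

With the rival's output fixed at 111, Meridian's profit is π_M = (299 - 111 - q_M)q_M - (5q_M) = (188 - q_M)q_M - (5q_M).
∂π_M/∂q_M = 183 - 2q_M = 0, so q_M = 183/2.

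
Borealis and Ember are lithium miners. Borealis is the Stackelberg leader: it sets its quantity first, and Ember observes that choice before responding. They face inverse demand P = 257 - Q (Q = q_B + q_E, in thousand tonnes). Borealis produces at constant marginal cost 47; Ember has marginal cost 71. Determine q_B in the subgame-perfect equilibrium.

117

The follower Ember best-responds to any q_B: π_E = (257 - Q)q_E - 71q_E.
Setting the follower's marginal profit to zero, 186 - q_B - 2q_E = 0, i.e. q_E = (186 - q_B)/2.
The leader anticipates this reaction. Substituting into P = 257 - Q gives P = 164 - (1/2)q_B, so π_B = (164 - (1/2)q_B)q_B - 47q_B.
Leader FOC: 117 - q_B = 0, so q_B = 117.
Then q_E = (186 - 117)/2 = 69/2.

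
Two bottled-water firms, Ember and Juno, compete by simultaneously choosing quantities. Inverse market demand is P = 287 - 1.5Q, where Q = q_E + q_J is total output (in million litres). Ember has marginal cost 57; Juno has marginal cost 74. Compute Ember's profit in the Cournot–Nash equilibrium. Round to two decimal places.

Ember's profit: π_E = (287 - 1.5Q)q_E - (57q_E). Setting ∂π_E/∂q_E = 0: 230 - 3q_E - (3/2)(q_J) = 0.
Juno's first-order condition: 213 - 3q_J - (3/2)(q_E) = 0.
So q_E = (230 - (3/2)q_J)/3 and q_J = (213 - (3/2)q_E)/3.
Substituting one into the other gives q_E = 494/9 and q_J = 392/9.
Price P = 287 - (3/2)·(886/9) = 418/3.
Ember's profit: (418/3 - 57)·(494/9) = 4519.1852.

4519.19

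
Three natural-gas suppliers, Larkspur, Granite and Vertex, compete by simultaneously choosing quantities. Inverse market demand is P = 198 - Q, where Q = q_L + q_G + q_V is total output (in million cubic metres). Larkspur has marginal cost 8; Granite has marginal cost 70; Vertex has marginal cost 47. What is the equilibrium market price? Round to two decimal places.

Larkspur's profit: π_L = (198 - Q)q_L - (8q_L). Setting ∂π_L/∂q_L = 0: 190 - 2q_L - (q_G + q_V) = 0.
Granite's profit: π_G = (198 - Q)q_G - (70q_G). Setting ∂π_G/∂q_G = 0: 128 - 2q_G - (q_L + q_V) = 0.
Vertex's profit: π_V = (198 - Q)q_V - (47q_V). Setting ∂π_V/∂q_V = 0: 151 - 2q_V - (q_L + q_G) = 0.
Adding the 3 conditions: 469 − 2Q − 2Q = 0, i.e. Q = 469/4.
Back-substituting: q_L = (190 − 469/4) = 291/4, q_G = (128 − 469/4) = 43/4, q_V = (151 − 469/4) = 135/4.
Total output Q = 469/4, so price P = 198 - 469/4 = 323/4.

80.75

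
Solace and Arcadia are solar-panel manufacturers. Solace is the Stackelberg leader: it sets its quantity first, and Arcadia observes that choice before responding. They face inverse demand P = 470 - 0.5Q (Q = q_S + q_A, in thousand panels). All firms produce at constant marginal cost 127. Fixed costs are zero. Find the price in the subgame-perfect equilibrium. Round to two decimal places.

212.75

The follower Arcadia best-responds to any q_S: π_A = (470 - 0.5Q)q_A - 127q_A.
Setting the follower's marginal profit to zero, 343 - (1/2)q_S - q_A = 0, i.e. q_A = (343 - (1/2)q_S).
Solace substitutes q_A(q_S) into its own profit: π_S = q_S(470 - (1/2)q_S - (343 - (1/2)q_S)/2) - 127q_S = (597/2 - (1/4)q_S)q_S - 127q_S.
Maximising: ∂π_S/∂q_S = 343/2 - (1/2)q_S = 0, giving q_S = 343.
Then q_A = (343 - (1/2)·343) = 343/2.
Total output Q = 1029/2, so price P = 470 - (1/2)·(1029/2) = 851/4.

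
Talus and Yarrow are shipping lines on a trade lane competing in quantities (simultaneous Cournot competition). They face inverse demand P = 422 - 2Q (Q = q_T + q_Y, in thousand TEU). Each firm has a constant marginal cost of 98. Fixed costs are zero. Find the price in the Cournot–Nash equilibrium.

Each firm earns π_i = (422 - 2Q)q_i - 98q_i.
Setting ∂π_i/∂q_i = 0 with rivals' quantities fixed: 324 - 4q_i - 2q_j = 0.
With identical firms every q_j equals q_i, so q_j = q_i and 324 = 6q_i, giving q_i = 54.
Total output Q = 108, so price P = 422 - 2·108 = 206.

206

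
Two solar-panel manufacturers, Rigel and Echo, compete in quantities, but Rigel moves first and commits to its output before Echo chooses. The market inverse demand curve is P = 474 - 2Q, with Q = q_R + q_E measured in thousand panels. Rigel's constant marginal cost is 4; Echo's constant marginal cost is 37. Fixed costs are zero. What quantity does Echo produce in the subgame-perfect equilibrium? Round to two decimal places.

46.38

The follower Echo best-responds to any q_R: π_E = (474 - 2Q)q_E - 37q_E.
Setting the follower's marginal profit to zero, 437 - 2q_R - 4q_E = 0, i.e. q_E = (437 - 2q_R)/4.
Rigel substitutes q_E(q_R) into its own profit: π_R = q_R(474 - 2q_R - (437 - 2q_R)/2) - 4q_R = (511/2 - q_R)q_R - 4q_R.
The leader's first-order condition 503/2 - 2q_R = 0 yields q_R = 503/4.
Then q_E = (437 - 2·(503/4))/4 = 371/8.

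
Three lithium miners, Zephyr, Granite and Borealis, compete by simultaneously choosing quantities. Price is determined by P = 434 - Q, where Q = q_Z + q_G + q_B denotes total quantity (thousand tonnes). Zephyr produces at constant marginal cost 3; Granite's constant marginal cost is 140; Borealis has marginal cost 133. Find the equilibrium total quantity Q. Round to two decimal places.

256.50

Zephyr's profit: π_Z = (434 - Q)q_Z - (3q_Z). Setting ∂π_Z/∂q_Z = 0: 431 - 2q_Z - (q_G + q_B) = 0.
Granite's profit: π_G = (434 - Q)q_G - (140q_G). Setting ∂π_G/∂q_G = 0: 294 - 2q_G - (q_Z + q_B) = 0.
Borealis's first-order condition: 301 - 2q_B - (q_Z + q_G) = 0.
Adding the 3 conditions: 1026 − 2Q − 2Q = 0, i.e. Q = 513/2.
Back-substituting: q_Z = (431 − 513/2) = 349/2, q_G = (294 − 513/2) = 75/2, q_B = (301 − 513/2) = 89/2.
Total output Q = 349/2 + 75/2 + 89/2 = 513/2.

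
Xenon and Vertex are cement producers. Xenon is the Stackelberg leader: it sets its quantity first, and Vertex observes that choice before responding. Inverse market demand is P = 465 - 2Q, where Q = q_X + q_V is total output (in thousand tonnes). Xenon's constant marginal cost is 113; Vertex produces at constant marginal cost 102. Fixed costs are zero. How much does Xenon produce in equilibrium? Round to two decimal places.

Solve by backward induction. Given q_X, the follower Vertex maximises π_V = (465 - 2q_X - 2q_V)q_V - 102q_V.
∂π_V/∂q_V = 363 - 2q_X - 4q_V = 0 gives the reaction function q_V = (363 - 2q_X)/4.
Xenon substitutes q_V(q_X) into its own profit: π_X = q_X(465 - 2q_X - (363 - 2q_X)/2) - 113q_X = (567/2 - q_X)q_X - 113q_X.
The leader's first-order condition 341/2 - 2q_X = 0 yields q_X = 341/4.
Then q_V = (363 - 2·(341/4))/4 = 385/8.

85.25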